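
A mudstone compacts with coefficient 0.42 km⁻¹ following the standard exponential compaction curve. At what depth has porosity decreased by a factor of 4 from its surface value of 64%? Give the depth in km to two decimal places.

3.30 km

φ/φ₀ = 1/4 ⇒ exp(−β·d) = 1/4 ⇒ d = ln(4) / β
d = 1.3863 / 0.42 = 3.301 km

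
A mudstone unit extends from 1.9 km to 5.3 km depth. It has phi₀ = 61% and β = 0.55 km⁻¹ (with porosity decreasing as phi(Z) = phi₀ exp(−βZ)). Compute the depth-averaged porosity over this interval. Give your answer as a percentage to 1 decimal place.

9.7%

⟨phi⟩ = (1/(Z₂−Z₁)) ∫ phi₀ e^(−βZ) dZ = phi₀·(e^(−β·Z₁) − e^(−β·Z₂)) / (β·(Z₂−Z₁))
e^(−0.55×1.9) = 0.3517; e^(−0.55×5.3) = 0.0542
⟨phi⟩ = 0.61 × (0.3517 − 0.0542) / (0.55 × 3.4) = 0.61 × 0.1591 = 0.0970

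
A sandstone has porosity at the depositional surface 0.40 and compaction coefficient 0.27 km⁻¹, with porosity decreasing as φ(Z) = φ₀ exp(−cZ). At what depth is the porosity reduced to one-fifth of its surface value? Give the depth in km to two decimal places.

φ/φ₀ = 1/5 ⇒ exp(−c·Z) = 1/5 ⇒ Z = ln(5) / c
Z = 1.6094 / 0.27 = 5.961 km

5.96 km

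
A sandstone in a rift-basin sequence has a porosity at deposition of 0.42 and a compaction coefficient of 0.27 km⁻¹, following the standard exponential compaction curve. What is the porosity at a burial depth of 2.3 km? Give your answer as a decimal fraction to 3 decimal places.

φ = φ₀·exp(−k·Z) = 0.42 × exp(−0.27 × 2.3) = 0.42 × exp(−0.621)
  = 0.42 × 0.5374 = 0.2257

0.226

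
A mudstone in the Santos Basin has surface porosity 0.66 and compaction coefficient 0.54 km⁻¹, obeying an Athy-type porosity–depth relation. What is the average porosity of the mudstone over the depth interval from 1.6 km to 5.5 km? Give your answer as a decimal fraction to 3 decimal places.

0.116

⟨φ⟩ = (1/(d₂−d₁)) ∫ φ₀ e^(−βd) dd = φ₀·(e^(−β·d₁) − e^(−β·d₂)) / (β·(d₂−d₁))
e^(−0.54×1.6) = 0.4215; e^(−0.54×5.5) = 0.0513
⟨φ⟩ = 0.66 × (0.4215 − 0.0513) / (0.54 × 3.9) = 0.66 × 0.1758 = 0.1160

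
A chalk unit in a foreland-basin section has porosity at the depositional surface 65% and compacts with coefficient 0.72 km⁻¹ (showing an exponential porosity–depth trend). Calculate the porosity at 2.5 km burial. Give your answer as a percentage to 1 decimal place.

10.7%

φ = φ₀·exp(−c·z) = 0.65 × exp(−0.72 × 2.5) = 0.65 × exp(−1.8)
  = 0.65 × 0.1653 = 0.1074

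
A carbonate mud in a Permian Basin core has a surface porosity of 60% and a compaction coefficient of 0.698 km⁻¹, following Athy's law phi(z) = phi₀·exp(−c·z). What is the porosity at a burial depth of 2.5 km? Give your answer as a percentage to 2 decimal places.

10.48%

phi = phi₀·exp(−c·z) = 0.6 × exp(−0.698 × 2.5) = 0.6 × exp(−1.745)
  = 0.6 × 0.1746 = 0.1048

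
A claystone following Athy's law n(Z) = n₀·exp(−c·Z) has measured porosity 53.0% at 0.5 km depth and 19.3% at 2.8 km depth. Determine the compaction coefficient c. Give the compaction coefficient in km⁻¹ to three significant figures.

Athy: n(Z) = n₀ e^(−cZ) ⇒ n₁/n₂ = e^{c(Z₂−Z₁)} ⇒ c = ln(n₁/n₂)/(Z₂−Z₁)
c = ln(0.53/0.193) / (2.8 − 0.5) = ln(2.746) / 2.3 = 1.0102 / 2.3 = 0.4392 km⁻¹

0.439 km⁻¹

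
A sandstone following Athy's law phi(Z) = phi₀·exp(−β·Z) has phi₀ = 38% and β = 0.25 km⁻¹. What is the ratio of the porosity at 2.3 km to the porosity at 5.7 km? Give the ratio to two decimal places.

phi(Z₁)/phi(Z₂) = e^(−β·Z₁)/e^(−β·Z₂) = e^{β(Z₂−Z₁)}
= exp(0.25 × 3.4) = exp(0.85) = 2.3396

2.34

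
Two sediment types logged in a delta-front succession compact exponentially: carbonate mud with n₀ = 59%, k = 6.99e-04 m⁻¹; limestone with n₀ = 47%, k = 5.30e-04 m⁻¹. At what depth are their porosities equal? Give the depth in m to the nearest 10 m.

Working in km (1 km = 1000 m; k in km⁻¹ = k in m⁻¹ × 1000):
Set n₀ₐ e^(−kₐz) = n₀ᵦ e^(−kᵦz) ⇒ ln(n₀ₐ/n₀ᵦ) = (kₐ − kᵦ)·z
z = ln(0.59/0.47) / (0.699 − 0.53) = 0.2274 / 0.169 = 1.346 km

1350 m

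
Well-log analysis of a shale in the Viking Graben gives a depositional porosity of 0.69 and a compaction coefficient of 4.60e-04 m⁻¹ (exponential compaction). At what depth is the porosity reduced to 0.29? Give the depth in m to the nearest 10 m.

1880 m

Working in km (1 km = 1000 m; c in km⁻¹ = c in m⁻¹ × 1000):
Invert Athy's law: d = ln(φ₀/φ) / c
d = ln(0.69/0.29) / 0.46 = ln(2.379) / 0.46 = 0.8668 / 0.46 = 1.884 km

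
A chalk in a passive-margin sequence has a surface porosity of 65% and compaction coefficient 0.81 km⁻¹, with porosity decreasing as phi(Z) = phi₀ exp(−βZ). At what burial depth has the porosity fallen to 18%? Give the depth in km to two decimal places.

Invert Athy's law: Z = ln(phi₀/phi) / β
Z = ln(0.65/0.18) / 0.81 = ln(3.611) / 0.81 = 1.2840 / 0.81 = 1.585 km

1.59 km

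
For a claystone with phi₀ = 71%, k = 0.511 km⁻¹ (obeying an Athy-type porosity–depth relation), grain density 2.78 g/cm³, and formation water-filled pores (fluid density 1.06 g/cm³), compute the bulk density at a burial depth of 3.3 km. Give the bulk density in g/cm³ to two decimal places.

2.55 g/cm³

Porosity at depth: phi = 0.71·exp(−0.511×3.3) = 0.71×0.1852 = 0.1315
Bulk density: ρ_b = (1−phi)ρ_g + phi·ρ_f = 0.8685×2.78 + 0.1315×1.06
       = 2.414 + 0.139 = 2.554 g/cm³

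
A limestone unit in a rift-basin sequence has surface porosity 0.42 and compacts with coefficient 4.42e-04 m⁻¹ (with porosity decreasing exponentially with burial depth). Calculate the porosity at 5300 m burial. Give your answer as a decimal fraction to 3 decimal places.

0.040

Working in km (1 km = 1000 m; c in km⁻¹ = c in m⁻¹ × 1000):
φ = φ₀·exp(−c·z) = 0.42 × exp(−0.442 × 5.3) = 0.42 × exp(−2.343)
  = 0.42 × 0.0961 = 0.0404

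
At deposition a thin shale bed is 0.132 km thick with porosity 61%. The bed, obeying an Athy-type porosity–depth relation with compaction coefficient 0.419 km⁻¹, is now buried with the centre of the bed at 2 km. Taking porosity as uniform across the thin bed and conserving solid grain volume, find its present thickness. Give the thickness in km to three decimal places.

Porosity at 2 km: φ = 0.61·exp(−0.419×2) = 0.2639
Solid-volume conservation: h(1−φ) = h₀(1−φ₀) ⇒ h = h₀·(1−φ₀)/(1−φ)
h = 0.132 × (1 − 0.61)/(1 − 0.2639) = 0.132 × 0.5298 = 0.0699 km

0.070 km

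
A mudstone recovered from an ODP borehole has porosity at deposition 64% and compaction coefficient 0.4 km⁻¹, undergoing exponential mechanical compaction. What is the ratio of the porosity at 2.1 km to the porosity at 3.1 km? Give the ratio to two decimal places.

φ(Z₁)/φ(Z₂) = e^(−k·Z₁)/e^(−k·Z₂) = e^{k(Z₂−Z₁)}
= exp(0.4 × 1) = exp(0.4) = 1.4918

1.49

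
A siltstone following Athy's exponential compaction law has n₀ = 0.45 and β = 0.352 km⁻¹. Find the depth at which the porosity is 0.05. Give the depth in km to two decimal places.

Invert Athy's law: Z = ln(n₀/n) / β
Z = ln(0.45/0.05) / 0.352 = ln(9) / 0.352 = 2.1972 / 0.352 = 6.242 km

6.24 km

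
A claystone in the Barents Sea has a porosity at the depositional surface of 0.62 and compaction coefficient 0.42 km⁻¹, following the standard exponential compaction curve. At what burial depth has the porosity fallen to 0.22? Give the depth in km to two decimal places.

2.47 km

Invert Athy's law: z = ln(n₀/n) / β
z = ln(0.62/0.22) / 0.42 = ln(2.818) / 0.42 = 1.0361 / 0.42 = 2.467 km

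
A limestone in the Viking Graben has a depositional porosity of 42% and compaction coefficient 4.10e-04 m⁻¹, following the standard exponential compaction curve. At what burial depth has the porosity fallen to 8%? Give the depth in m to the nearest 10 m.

Working in km (1 km = 1000 m; k in km⁻¹ = k in m⁻¹ × 1000):
Invert Athy's law: Z = ln(phi₀/phi) / k
Z = ln(0.42/0.08) / 0.41 = ln(5.25) / 0.41 = 1.6582 / 0.41 = 4.044 km

4040 m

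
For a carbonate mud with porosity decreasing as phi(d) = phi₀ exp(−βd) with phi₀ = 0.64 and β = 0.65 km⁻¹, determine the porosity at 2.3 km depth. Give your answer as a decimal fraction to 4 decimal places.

phi = phi₀·exp(−β·d) = 0.64 × exp(−0.65 × 2.3) = 0.64 × exp(−1.495)
  = 0.64 × 0.2242 = 0.1435

0.1435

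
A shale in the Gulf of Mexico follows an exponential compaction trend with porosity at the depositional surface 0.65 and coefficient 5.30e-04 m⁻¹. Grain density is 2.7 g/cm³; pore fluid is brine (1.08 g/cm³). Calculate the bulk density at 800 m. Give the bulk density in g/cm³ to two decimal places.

2.01 g/cm³

Working in km (1 km = 1000 m; c in km⁻¹ = c in m⁻¹ × 1000):
Porosity at depth: φ = 0.65·exp(−0.53×0.8) = 0.65×0.6544 = 0.4254
Bulk density: ρ_b = (1−φ)ρ_g + φ·ρ_f = 0.5746×2.7 + 0.4254×1.08
       = 1.551 + 0.459 = 2.011 g/cm³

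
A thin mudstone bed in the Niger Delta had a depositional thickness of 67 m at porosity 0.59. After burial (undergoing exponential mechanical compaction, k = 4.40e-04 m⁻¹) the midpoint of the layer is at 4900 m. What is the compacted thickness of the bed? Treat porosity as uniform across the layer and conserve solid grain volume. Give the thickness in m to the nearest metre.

Working in km (1 km = 1000 m; k in km⁻¹ = k in m⁻¹ × 1000):
Porosity at 4.9 km: φ = 0.59·exp(−0.44×4.9) = 0.0683
Solid-volume conservation: h(1−φ) = h₀(1−φ₀) ⇒ h = h₀·(1−φ₀)/(1−φ)
h = 0.067 × (1 − 0.59)/(1 − 0.0683) = 0.067 × 0.4401 = 0.0295 km

29 m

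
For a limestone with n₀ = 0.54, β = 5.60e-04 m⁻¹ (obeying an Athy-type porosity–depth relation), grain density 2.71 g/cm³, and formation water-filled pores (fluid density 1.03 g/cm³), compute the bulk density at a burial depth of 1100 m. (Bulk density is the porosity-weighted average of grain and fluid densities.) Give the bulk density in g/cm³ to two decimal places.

Working in km (1 km = 1000 m; β in km⁻¹ = β in m⁻¹ × 1000):
Porosity at depth: n = 0.54·exp(−0.56×1.1) = 0.54×0.5401 = 0.2917
Bulk density: ρ_b = (1−n)ρ_g + n·ρ_f = 0.7083×2.71 + 0.2917×1.03
       = 1.920 + 0.300 = 2.220 g/cm³

2.22 g/cm³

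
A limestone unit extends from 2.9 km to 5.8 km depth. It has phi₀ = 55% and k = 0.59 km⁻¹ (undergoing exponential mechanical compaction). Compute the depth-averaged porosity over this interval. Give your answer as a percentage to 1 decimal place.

4.8%

⟨phi⟩ = (1/(z₂−z₁)) ∫ phi₀ e^(−kz) dz = phi₀·(e^(−k·z₁) − e^(−k·z₂)) / (k·(z₂−z₁))
e^(−0.59×2.9) = 0.1807; e^(−0.59×5.8) = 0.0326
⟨phi⟩ = 0.55 × (0.1807 − 0.0326) / (0.59 × 2.9) = 0.55 × 0.0865 = 0.0476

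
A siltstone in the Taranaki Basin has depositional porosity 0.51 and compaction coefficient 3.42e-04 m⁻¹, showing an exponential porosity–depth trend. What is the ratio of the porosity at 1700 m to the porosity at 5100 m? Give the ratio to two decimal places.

Working in km (1 km = 1000 m; k in km⁻¹ = k in m⁻¹ × 1000):
n(d₁)/n(d₂) = e^(−k·d₁)/e^(−k·d₂) = e^{k(d₂−d₁)}
= exp(0.342 × 3.4) = exp(1.163) = 3.1989

3.20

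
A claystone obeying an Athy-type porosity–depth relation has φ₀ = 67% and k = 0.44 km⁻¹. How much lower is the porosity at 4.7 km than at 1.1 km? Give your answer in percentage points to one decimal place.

φ(1.1) = 0.67·e^(−0.44×1.1) = 0.4129
φ(4.7) = 0.67·e^(−0.44×4.7) = 0.0847
Δφ = 0.4129 − 0.0847 = 0.3282

32.8 percentage points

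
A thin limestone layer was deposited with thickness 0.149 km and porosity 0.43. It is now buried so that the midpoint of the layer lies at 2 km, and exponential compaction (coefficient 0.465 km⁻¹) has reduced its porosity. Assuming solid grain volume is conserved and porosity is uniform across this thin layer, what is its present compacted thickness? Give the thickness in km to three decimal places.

0.102 km

Porosity at 2 km: φ = 0.43·exp(−0.465×2) = 0.1697
Solid-volume conservation: h(1−φ) = h₀(1−φ₀) ⇒ h = h₀·(1−φ₀)/(1−φ)
h = 0.149 × (1 − 0.43)/(1 − 0.1697) = 0.149 × 0.6865 = 0.1023 km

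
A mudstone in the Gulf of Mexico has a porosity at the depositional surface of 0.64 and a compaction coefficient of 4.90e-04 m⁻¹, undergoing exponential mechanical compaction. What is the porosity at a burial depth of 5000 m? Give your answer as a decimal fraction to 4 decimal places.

0.0552

Working in km (1 km = 1000 m; β in km⁻¹ = β in m⁻¹ × 1000):
phi = phi₀·exp(−β·Z) = 0.64 × exp(−0.49 × 5) = 0.64 × exp(−2.45)
  = 0.64 × 0.0863 = 0.0552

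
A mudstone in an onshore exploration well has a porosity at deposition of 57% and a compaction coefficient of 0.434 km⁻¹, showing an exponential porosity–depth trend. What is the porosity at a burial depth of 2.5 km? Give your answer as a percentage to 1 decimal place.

phi = phi₀·exp(−k·z) = 0.57 × exp(−0.434 × 2.5) = 0.57 × exp(−1.085)
  = 0.57 × 0.3379 = 0.1926

19.3%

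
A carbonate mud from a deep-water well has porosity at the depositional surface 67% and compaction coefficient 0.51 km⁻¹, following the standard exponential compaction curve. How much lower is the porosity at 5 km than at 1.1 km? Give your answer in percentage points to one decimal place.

33.0 percentage points

phi(1.1) = 0.67·e^(−0.51×1.1) = 0.3823
phi(5) = 0.67·e^(−0.51×5) = 0.0523
Δphi = 0.3823 − 0.0523 = 0.3300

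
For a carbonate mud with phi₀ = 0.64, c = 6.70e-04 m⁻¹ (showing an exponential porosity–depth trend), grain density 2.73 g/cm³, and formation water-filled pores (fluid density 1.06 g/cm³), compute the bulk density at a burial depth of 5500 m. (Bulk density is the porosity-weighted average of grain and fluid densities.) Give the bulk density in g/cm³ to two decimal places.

Working in km (1 km = 1000 m; c in km⁻¹ = c in m⁻¹ × 1000):
Porosity at depth: phi = 0.64·exp(−0.67×5.5) = 0.64×0.0251 = 0.0161
Bulk density: ρ_b = (1−phi)ρ_g + phi·ρ_f = 0.9839×2.73 + 0.0161×1.06
       = 2.686 + 0.017 = 2.703 g/cm³

2.70 g/cm³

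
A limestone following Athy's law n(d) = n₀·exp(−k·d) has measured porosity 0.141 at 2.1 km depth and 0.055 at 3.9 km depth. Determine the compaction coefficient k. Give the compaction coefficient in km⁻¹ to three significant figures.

0.523 km⁻¹

Athy: n(d) = n₀ e^(−kd) ⇒ n₁/n₂ = e^{k(d₂−d₁)} ⇒ k = ln(n₁/n₂)/(d₂−d₁)
k = ln(0.141/0.055) / (3.9 − 2.1) = ln(2.564) / 1.8 = 0.9414 / 1.8 = 0.523 km⁻¹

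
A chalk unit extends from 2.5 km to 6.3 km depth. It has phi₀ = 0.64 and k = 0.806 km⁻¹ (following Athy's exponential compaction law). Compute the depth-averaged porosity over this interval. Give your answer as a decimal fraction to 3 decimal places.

0.027

⟨phi⟩ = (1/(d₂−d₁)) ∫ phi₀ e^(−kd) dd = phi₀·(e^(−k·d₁) − e^(−k·d₂)) / (k·(d₂−d₁))
e^(−0.806×2.5) = 0.1333; e^(−0.806×6.3) = 0.0062
⟨phi⟩ = 0.64 × (0.1333 − 0.0062) / (0.806 × 3.8) = 0.64 × 0.0415 = 0.0266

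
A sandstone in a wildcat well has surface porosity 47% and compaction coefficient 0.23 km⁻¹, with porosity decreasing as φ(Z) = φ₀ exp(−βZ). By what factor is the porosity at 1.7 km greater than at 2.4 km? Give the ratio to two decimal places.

1.17

φ(Z₁)/φ(Z₂) = e^(−β·Z₁)/e^(−β·Z₂) = e^{β(Z₂−Z₁)}
= exp(0.23 × 0.7) = exp(0.161) = 1.1747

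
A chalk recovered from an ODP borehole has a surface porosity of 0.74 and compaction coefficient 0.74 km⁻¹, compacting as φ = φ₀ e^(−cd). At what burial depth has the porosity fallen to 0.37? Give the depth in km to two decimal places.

Invert Athy's law: d = ln(φ₀/φ) / c
d = ln(0.74/0.37) / 0.74 = ln(2) / 0.74 = 0.6931 / 0.74 = 0.937 km

0.94 km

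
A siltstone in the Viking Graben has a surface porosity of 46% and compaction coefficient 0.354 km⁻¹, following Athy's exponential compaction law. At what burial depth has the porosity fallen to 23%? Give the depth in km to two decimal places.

1.96 km

Invert Athy's law: Z = ln(phi₀/phi) / c
Z = ln(0.46/0.23) / 0.354 = ln(2) / 0.354 = 0.6931 / 0.354 = 1.958 km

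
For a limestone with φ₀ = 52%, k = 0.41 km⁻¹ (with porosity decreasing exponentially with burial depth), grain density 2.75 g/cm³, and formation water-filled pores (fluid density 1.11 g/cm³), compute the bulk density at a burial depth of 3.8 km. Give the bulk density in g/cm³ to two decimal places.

Porosity at depth: φ = 0.52·exp(−0.41×3.8) = 0.52×0.2106 = 0.1095
Bulk density: ρ_b = (1−φ)ρ_g + φ·ρ_f = 0.8905×2.75 + 0.1095×1.11
       = 2.449 + 0.122 = 2.570 g/cm³

2.57 g/cm³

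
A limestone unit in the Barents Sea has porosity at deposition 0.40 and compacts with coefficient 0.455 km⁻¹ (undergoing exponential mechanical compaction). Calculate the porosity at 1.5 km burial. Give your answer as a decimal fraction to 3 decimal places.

phi = phi₀·exp(−β·d) = 0.4 × exp(−0.455 × 1.5) = 0.4 × exp(−0.6825)
  = 0.4 × 0.5054 = 0.2021

0.202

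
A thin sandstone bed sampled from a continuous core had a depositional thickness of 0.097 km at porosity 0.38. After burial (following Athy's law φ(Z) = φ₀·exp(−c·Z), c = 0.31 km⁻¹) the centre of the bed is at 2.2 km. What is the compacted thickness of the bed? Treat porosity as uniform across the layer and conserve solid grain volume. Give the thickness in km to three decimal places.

0.074 km

Porosity at 2.2 km: φ = 0.38·exp(−0.31×2.2) = 0.1921
Solid-volume conservation: h(1−φ) = h₀(1−φ₀) ⇒ h = h₀·(1−φ₀)/(1−φ)
h = 0.097 × (1 − 0.38)/(1 − 0.1921) = 0.097 × 0.7675 = 0.0744 km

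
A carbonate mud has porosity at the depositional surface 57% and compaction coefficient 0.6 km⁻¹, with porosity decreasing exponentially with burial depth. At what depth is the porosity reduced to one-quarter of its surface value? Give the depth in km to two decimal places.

n/n₀ = 1/4 ⇒ exp(−c·Z) = 1/4 ⇒ Z = ln(4) / c
Z = 1.3863 / 0.6 = 2.310 km

2.31 km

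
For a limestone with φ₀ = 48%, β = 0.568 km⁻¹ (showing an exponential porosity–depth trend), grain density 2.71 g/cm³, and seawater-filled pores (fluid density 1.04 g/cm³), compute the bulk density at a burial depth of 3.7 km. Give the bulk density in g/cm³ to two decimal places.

2.61 g/cm³

Porosity at depth: φ = 0.48·exp(−0.568×3.7) = 0.48×0.1223 = 0.0587
Bulk density: ρ_b = (1−φ)ρ_g + φ·ρ_f = 0.9413×2.71 + 0.0587×1.04
       = 2.551 + 0.061 = 2.612 g/cm³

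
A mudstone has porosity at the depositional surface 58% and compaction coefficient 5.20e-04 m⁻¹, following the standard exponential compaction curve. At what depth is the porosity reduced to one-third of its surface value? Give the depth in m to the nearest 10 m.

Working in km (1 km = 1000 m; k in km⁻¹ = k in m⁻¹ × 1000):
n/n₀ = 1/3 ⇒ exp(−k·d) = 1/3 ⇒ d = ln(3) / k
d = 1.0986 / 0.52 = 2.113 km

2110 m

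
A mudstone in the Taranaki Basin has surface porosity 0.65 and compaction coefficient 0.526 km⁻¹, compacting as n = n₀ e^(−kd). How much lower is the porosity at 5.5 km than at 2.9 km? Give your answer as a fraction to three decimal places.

0.105

n(2.9) = 0.65·e^(−0.526×2.9) = 0.1414
n(5.5) = 0.65·e^(−0.526×5.5) = 0.0360
Δn = 0.1414 − 0.0360 = 0.1054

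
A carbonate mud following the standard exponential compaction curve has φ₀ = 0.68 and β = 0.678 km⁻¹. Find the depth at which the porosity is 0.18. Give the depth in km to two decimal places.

1.96 km

Invert Athy's law: z = ln(φ₀/φ) / β
z = ln(0.68/0.18) / 0.678 = ln(3.778) / 0.678 = 1.3291 / 0.678 = 1.960 km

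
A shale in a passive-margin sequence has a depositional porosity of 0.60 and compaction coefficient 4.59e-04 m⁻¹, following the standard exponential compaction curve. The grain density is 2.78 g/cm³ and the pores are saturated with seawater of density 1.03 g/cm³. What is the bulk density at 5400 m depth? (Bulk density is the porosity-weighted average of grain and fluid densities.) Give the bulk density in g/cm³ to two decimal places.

2.69 g/cm³

Working in km (1 km = 1000 m; β in km⁻¹ = β in m⁻¹ × 1000):
Porosity at depth: n = 0.6·exp(−0.459×5.4) = 0.6×0.0839 = 0.0503
Bulk density: ρ_b = (1−n)ρ_g + n·ρ_f = 0.9497×2.78 + 0.0503×1.03
       = 2.640 + 0.052 = 2.692 g/cm³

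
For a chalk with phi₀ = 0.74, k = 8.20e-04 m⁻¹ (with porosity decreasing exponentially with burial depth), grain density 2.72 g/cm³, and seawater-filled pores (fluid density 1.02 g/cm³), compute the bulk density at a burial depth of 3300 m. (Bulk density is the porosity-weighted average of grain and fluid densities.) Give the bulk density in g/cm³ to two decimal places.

Working in km (1 km = 1000 m; k in km⁻¹ = k in m⁻¹ × 1000):
Porosity at depth: phi = 0.74·exp(−0.82×3.3) = 0.74×0.0668 = 0.0494
Bulk density: ρ_b = (1−phi)ρ_g + phi·ρ_f = 0.9506×2.72 + 0.0494×1.02
       = 2.586 + 0.050 = 2.636 g/cm³

2.64 g/cm³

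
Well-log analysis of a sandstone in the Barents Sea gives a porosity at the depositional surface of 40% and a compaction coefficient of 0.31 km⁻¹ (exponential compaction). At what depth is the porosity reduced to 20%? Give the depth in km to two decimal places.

Invert Athy's law: z = ln(phi₀/phi) / c
z = ln(0.4/0.2) / 0.31 = ln(2) / 0.31 = 0.6931 / 0.31 = 2.236 km

2.24 km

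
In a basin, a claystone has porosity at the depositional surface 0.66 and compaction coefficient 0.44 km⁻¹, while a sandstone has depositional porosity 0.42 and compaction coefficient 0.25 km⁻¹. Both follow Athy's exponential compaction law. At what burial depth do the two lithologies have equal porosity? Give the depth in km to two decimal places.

2.38 km

Set φ₀ₐ e^(−cₐZ) = φ₀ᵦ e^(−cᵦZ) ⇒ ln(φ₀ₐ/φ₀ᵦ) = (cₐ − cᵦ)·Z
Z = ln(0.66/0.42) / (0.44 − 0.25) = 0.4520 / 0.19 = 2.379 km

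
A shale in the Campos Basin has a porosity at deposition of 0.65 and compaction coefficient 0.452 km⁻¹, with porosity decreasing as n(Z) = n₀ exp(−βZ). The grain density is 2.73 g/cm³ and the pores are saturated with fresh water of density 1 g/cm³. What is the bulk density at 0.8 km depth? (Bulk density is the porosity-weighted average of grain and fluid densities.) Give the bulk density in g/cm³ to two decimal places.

1.95 g/cm³

Porosity at depth: n = 0.65·exp(−0.452×0.8) = 0.65×0.6966 = 0.4528
Bulk density: ρ_b = (1−n)ρ_g + n·ρ_f = 0.5472×2.73 + 0.4528×1
       = 1.494 + 0.453 = 1.947 g/cm³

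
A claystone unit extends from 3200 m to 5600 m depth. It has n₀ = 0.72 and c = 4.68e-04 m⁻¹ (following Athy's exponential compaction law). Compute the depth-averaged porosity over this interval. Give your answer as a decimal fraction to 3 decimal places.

0.097

Working in km (1 km = 1000 m; c in km⁻¹ = c in m⁻¹ × 1000):
⟨n⟩ = (1/(z₂−z₁)) ∫ n₀ e^(−cz) dz = n₀·(e^(−c·z₁) − e^(−c·z₂)) / (c·(z₂−z₁))
e^(−0.468×3.2) = 0.2237; e^(−0.468×5.6) = 0.0727
⟨n⟩ = 0.72 × (0.2237 − 0.0727) / (0.468 × 2.4) = 0.72 × 0.1344 = 0.0967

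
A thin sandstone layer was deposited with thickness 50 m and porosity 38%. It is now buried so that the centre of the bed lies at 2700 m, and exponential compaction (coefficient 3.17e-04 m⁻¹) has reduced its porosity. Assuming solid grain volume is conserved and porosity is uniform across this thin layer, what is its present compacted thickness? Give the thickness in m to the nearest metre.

Working in km (1 km = 1000 m; c in km⁻¹ = c in m⁻¹ × 1000):
Porosity at 2.7 km: φ = 0.38·exp(−0.317×2.7) = 0.1615
Solid-volume conservation: h(1−φ) = h₀(1−φ₀) ⇒ h = h₀·(1−φ₀)/(1−φ)
h = 0.05 × (1 − 0.38)/(1 − 0.1615) = 0.05 × 0.7394 = 0.0370 km

37 m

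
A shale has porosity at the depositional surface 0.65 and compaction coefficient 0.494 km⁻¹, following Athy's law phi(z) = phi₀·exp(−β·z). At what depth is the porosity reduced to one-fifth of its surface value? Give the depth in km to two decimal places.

3.26 km

phi/phi₀ = 1/5 ⇒ exp(−β·z) = 1/5 ⇒ z = ln(5) / β
z = 1.6094 / 0.494 = 3.258 km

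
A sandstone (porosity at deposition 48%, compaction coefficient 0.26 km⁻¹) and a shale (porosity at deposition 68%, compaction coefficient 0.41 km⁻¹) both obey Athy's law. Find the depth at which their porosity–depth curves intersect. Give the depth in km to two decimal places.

Set n₀ₐ e^(−βₐz) = n₀ᵦ e^(−βᵦz) ⇒ ln(n₀ₐ/n₀ᵦ) = (βₐ − βᵦ)·z
z = ln(0.48/0.68) / (0.26 − 0.41) = -0.3483 / -0.15 = 2.322 km

2.32 km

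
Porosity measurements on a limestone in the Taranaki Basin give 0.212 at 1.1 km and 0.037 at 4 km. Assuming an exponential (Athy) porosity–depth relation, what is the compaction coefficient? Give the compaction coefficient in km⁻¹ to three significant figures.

Athy: φ(z) = φ₀ e^(−kz) ⇒ φ₁/φ₂ = e^{k(z₂−z₁)} ⇒ k = ln(φ₁/φ₂)/(z₂−z₁)
k = ln(0.212/0.037) / (4 − 1.1) = ln(5.73) / 2.9 = 1.7457 / 2.9 = 0.602 km⁻¹

0.602 km⁻¹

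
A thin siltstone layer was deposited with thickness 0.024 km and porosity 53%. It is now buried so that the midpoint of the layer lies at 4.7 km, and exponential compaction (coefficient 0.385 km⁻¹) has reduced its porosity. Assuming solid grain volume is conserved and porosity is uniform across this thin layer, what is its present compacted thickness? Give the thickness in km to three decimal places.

0.012 km

Porosity at 4.7 km: n = 0.53·exp(−0.385×4.7) = 0.0868
Solid-volume conservation: h(1−n) = h₀(1−n₀) ⇒ h = h₀·(1−n₀)/(1−n)
h = 0.024 × (1 − 0.53)/(1 − 0.0868) = 0.024 × 0.5147 = 0.0124 km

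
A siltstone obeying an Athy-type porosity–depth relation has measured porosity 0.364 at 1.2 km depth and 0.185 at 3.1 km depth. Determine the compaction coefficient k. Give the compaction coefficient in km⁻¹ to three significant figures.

0.356 km⁻¹

Athy: φ(z) = φ₀ e^(−kz) ⇒ φ₁/φ₂ = e^{k(z₂−z₁)} ⇒ k = ln(φ₁/φ₂)/(z₂−z₁)
k = ln(0.364/0.185) / (3.1 − 1.2) = ln(1.968) / 1.9 = 0.6768 / 1.9 = 0.3562 km⁻¹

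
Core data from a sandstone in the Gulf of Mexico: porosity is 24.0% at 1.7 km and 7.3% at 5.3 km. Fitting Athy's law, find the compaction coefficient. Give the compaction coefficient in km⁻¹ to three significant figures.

Athy: φ(Z) = φ₀ e^(−kZ) ⇒ φ₁/φ₂ = e^{k(Z₂−Z₁)} ⇒ k = ln(φ₁/φ₂)/(Z₂−Z₁)
k = ln(0.24/0.073) / (5.3 − 1.7) = ln(3.288) / 3.6 = 1.1902 / 3.6 = 0.3306 km⁻¹

0.331 km⁻¹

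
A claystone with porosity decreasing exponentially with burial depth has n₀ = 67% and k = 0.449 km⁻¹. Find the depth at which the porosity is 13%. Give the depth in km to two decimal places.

3.65 km

Invert Athy's law: Z = ln(n₀/n) / k
Z = ln(0.67/0.13) / 0.449 = ln(5.154) / 0.449 = 1.6397 / 0.449 = 3.652 km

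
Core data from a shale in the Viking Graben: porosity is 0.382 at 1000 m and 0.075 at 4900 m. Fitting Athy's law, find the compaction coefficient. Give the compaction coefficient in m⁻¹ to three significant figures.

Working in km (1 km = 1000 m; c in km⁻¹ = c in m⁻¹ × 1000):
Athy: φ(Z) = φ₀ e^(−cZ) ⇒ φ₁/φ₂ = e^{c(Z₂−Z₁)} ⇒ c = ln(φ₁/φ₂)/(Z₂−Z₁)
c = ln(0.382/0.075) / (4.9 − 1) = ln(5.093) / 3.9 = 1.6279 / 3.9 = 0.4174 km⁻¹

0.000417 m⁻¹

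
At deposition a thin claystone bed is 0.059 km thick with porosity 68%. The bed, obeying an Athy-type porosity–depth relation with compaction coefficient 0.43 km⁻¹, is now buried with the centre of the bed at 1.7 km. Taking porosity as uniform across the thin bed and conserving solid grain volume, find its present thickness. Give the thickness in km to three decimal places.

Porosity at 1.7 km: phi = 0.68·exp(−0.43×1.7) = 0.3274
Solid-volume conservation: h(1−phi) = h₀(1−phi₀) ⇒ h = h₀·(1−phi₀)/(1−phi)
h = 0.059 × (1 − 0.68)/(1 − 0.3274) = 0.059 × 0.4757 = 0.0281 km

0.028 km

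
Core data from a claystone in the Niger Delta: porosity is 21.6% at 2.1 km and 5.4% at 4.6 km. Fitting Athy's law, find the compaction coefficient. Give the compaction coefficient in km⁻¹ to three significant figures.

Athy: φ(Z) = φ₀ e^(−βZ) ⇒ φ₁/φ₂ = e^{β(Z₂−Z₁)} ⇒ β = ln(φ₁/φ₂)/(Z₂−Z₁)
β = ln(0.216/0.054) / (4.6 − 2.1) = ln(4) / 2.5 = 1.3863 / 2.5 = 0.5545 km⁻¹

0.555 km⁻¹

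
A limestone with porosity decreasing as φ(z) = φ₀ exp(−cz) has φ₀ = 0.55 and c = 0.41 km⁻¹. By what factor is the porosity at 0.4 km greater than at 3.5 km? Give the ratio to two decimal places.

φ(z₁)/φ(z₂) = e^(−c·z₁)/e^(−c·z₂) = e^{c(z₂−z₁)}
= exp(0.41 × 3.1) = exp(1.271) = 3.5644

3.56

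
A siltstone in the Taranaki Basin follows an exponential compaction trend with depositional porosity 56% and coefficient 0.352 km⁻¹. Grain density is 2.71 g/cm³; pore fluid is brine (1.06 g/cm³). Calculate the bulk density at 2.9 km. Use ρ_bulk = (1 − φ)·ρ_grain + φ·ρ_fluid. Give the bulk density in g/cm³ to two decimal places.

2.38 g/cm³

Porosity at depth: n = 0.56·exp(−0.352×2.9) = 0.56×0.3603 = 0.2018
Bulk density: ρ_b = (1−n)ρ_g + n·ρ_f = 0.7982×2.71 + 0.2018×1.06
       = 2.163 + 0.214 = 2.377 g/cm³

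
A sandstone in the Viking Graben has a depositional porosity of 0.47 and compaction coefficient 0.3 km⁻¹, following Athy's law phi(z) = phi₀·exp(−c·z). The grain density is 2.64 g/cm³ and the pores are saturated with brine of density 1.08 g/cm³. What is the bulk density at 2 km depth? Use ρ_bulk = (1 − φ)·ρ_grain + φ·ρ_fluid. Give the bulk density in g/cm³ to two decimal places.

2.24 g/cm³

Porosity at depth: phi = 0.47·exp(−0.3×2) = 0.47×0.5488 = 0.2579
Bulk density: ρ_b = (1−phi)ρ_g + phi·ρ_f = 0.7421×2.64 + 0.2579×1.08
       = 1.959 + 0.279 = 2.238 g/cm³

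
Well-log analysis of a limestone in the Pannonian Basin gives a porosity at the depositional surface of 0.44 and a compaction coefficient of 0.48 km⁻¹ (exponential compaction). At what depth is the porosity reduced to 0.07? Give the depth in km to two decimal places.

Invert Athy's law: Z = ln(φ₀/φ) / c
Z = ln(0.44/0.07) / 0.48 = ln(6.286) / 0.48 = 1.8383 / 0.48 = 3.830 km

3.83 km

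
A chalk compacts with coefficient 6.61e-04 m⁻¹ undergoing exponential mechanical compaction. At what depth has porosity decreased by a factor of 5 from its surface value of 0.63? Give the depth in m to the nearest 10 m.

Working in km (1 km = 1000 m; c in km⁻¹ = c in m⁻¹ × 1000):
φ/φ₀ = 1/5 ⇒ exp(−c·Z) = 1/5 ⇒ Z = ln(5) / c
Z = 1.6094 / 0.661 = 2.435 km

2430 m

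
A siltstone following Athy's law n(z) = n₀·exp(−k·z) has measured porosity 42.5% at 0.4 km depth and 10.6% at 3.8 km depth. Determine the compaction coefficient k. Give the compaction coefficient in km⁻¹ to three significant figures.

0.408 km⁻¹

Athy: n(z) = n₀ e^(−kz) ⇒ n₁/n₂ = e^{k(z₂−z₁)} ⇒ k = ln(n₁/n₂)/(z₂−z₁)
k = ln(0.425/0.106) / (3.8 − 0.4) = ln(4.009) / 3.4 = 1.3887 / 3.4 = 0.4084 km⁻¹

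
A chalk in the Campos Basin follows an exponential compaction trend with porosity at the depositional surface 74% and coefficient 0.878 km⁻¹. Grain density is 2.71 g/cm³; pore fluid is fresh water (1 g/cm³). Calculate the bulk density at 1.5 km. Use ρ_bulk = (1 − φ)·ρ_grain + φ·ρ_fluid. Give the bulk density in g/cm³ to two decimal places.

Porosity at depth: φ = 0.74·exp(−0.878×1.5) = 0.74×0.2679 = 0.1983
Bulk density: ρ_b = (1−φ)ρ_g + φ·ρ_f = 0.8017×2.71 + 0.1983×1
       = 2.173 + 0.198 = 2.371 g/cm³

2.37 g/cm³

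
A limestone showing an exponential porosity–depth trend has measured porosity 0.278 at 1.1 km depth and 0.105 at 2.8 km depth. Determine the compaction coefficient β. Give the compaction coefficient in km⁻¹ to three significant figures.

0.573 km⁻¹

Athy: phi(d) = phi₀ e^(−βd) ⇒ phi₁/phi₂ = e^{β(d₂−d₁)} ⇒ β = ln(phi₁/phi₂)/(d₂−d₁)
β = ln(0.278/0.105) / (2.8 − 1.1) = ln(2.648) / 1.7 = 0.9737 / 1.7 = 0.5727 km⁻¹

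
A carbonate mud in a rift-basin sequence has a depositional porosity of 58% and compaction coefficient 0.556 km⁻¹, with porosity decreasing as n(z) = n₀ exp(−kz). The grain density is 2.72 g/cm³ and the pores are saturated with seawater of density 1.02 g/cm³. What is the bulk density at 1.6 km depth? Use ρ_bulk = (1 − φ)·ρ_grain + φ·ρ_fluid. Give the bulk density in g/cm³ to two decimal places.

Porosity at depth: n = 0.58·exp(−0.556×1.6) = 0.58×0.4108 = 0.2383
Bulk density: ρ_b = (1−n)ρ_g + n·ρ_f = 0.7617×2.72 + 0.2383×1.02
       = 2.072 + 0.243 = 2.315 g/cm³

2.31 g/cm³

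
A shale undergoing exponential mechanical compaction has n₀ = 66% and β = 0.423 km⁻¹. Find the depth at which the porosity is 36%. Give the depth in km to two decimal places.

Invert Athy's law: z = ln(n₀/n) / β
z = ln(0.66/0.36) / 0.423 = ln(1.833) / 0.423 = 0.6061 / 0.423 = 1.433 km

1.43 km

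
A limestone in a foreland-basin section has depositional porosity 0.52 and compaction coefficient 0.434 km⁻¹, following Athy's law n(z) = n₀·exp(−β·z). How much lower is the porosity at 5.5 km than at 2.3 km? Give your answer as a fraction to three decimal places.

n(2.3) = 0.52·e^(−0.434×2.3) = 0.1916
n(5.5) = 0.52·e^(−0.434×5.5) = 0.0478
Δn = 0.1916 − 0.0478 = 0.1439

0.144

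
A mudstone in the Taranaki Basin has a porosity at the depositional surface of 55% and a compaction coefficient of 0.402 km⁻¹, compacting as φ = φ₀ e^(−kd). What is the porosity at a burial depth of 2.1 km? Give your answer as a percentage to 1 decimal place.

φ = φ₀·exp(−k·d) = 0.55 × exp(−0.402 × 2.1) = 0.55 × exp(−0.8442)
  = 0.55 × 0.4299 = 0.2364

23.6%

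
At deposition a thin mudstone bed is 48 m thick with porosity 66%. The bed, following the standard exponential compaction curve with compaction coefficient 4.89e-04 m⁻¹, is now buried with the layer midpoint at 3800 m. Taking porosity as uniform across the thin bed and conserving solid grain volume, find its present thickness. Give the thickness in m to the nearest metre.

Working in km (1 km = 1000 m; c in km⁻¹ = c in m⁻¹ × 1000):
Porosity at 3.8 km: n = 0.66·exp(−0.489×3.8) = 0.1029
Solid-volume conservation: h(1−n) = h₀(1−n₀) ⇒ h = h₀·(1−n₀)/(1−n)
h = 0.048 × (1 − 0.66)/(1 − 0.1029) = 0.048 × 0.3790 = 0.0182 km

18 m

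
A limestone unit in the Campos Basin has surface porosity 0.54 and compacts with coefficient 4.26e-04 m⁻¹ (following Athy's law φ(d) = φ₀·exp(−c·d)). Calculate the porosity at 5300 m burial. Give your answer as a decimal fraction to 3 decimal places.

0.056

Working in km (1 km = 1000 m; c in km⁻¹ = c in m⁻¹ × 1000):
φ = φ₀·exp(−c·d) = 0.54 × exp(−0.426 × 5.3) = 0.54 × exp(−2.258)
  = 0.54 × 0.1046 = 0.0565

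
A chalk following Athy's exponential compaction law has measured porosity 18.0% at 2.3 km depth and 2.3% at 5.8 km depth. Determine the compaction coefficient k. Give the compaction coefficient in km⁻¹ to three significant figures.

Athy: phi(d) = phi₀ e^(−kd) ⇒ phi₁/phi₂ = e^{k(d₂−d₁)} ⇒ k = ln(phi₁/phi₂)/(d₂−d₁)
k = ln(0.18/0.023) / (5.8 − 2.3) = ln(7.826) / 3.5 = 2.0575 / 3.5 = 0.5878 km⁻¹

0.588 km⁻¹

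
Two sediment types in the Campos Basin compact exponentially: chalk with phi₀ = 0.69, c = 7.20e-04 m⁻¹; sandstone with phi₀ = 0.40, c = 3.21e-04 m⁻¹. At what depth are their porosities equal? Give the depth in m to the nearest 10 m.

1370 m

Working in km (1 km = 1000 m; c in km⁻¹ = c in m⁻¹ × 1000):
Set phi₀ₐ e^(−cₐd) = phi₀ᵦ e^(−cᵦd) ⇒ ln(phi₀ₐ/phi₀ᵦ) = (cₐ − cᵦ)·d
d = ln(0.69/0.4) / (0.72 − 0.321) = 0.5452 / 0.399 = 1.366 km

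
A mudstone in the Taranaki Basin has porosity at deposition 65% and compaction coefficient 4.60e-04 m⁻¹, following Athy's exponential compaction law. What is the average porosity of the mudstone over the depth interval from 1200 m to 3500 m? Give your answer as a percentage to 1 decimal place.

Working in km (1 km = 1000 m; β in km⁻¹ = β in m⁻¹ × 1000):
⟨n⟩ = (1/(z₂−z₁)) ∫ n₀ e^(−βz) dz = n₀·(e^(−β·z₁) − e^(−β·z₂)) / (β·(z₂−z₁))
e^(−0.46×1.2) = 0.5758; e^(−0.46×3.5) = 0.1999
⟨n⟩ = 0.65 × (0.5758 − 0.1999) / (0.46 × 2.3) = 0.65 × 0.3553 = 0.2309

23.1%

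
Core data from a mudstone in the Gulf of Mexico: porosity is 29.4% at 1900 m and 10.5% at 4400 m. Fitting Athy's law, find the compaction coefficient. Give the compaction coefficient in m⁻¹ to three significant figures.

0.000412 m⁻¹

Working in km (1 km = 1000 m; c in km⁻¹ = c in m⁻¹ × 1000):
Athy: n(z) = n₀ e^(−cz) ⇒ n₁/n₂ = e^{c(z₂−z₁)} ⇒ c = ln(n₁/n₂)/(z₂−z₁)
c = ln(0.294/0.105) / (4.4 − 1.9) = ln(2.8) / 2.5 = 1.0296 / 2.5 = 0.4118 km⁻¹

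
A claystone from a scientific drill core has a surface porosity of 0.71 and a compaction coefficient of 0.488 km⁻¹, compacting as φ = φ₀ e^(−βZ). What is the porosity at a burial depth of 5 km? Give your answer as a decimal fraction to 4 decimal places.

0.0619

φ = φ₀·exp(−β·Z) = 0.71 × exp(−0.488 × 5) = 0.71 × exp(−2.44)
  = 0.71 × 0.0872 = 0.0619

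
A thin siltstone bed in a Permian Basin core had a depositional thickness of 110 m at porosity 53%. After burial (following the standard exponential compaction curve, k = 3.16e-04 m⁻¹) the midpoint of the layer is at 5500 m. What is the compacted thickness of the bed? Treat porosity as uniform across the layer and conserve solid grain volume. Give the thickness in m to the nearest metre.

Working in km (1 km = 1000 m; k in km⁻¹ = k in m⁻¹ × 1000):
Porosity at 5.5 km: φ = 0.53·exp(−0.316×5.5) = 0.0932
Solid-volume conservation: h(1−φ) = h₀(1−φ₀) ⇒ h = h₀·(1−φ₀)/(1−φ)
h = 0.11 × (1 − 0.53)/(1 − 0.0932) = 0.11 × 0.5183 = 0.0570 km

57 m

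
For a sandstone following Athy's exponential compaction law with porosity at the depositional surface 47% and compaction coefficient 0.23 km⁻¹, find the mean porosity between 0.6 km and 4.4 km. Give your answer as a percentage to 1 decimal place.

⟨phi⟩ = (1/(Z₂−Z₁)) ∫ phi₀ e^(−βZ) dZ = phi₀·(e^(−β·Z₁) − e^(−β·Z₂)) / (β·(Z₂−Z₁))
e^(−0.23×0.6) = 0.8711; e^(−0.23×4.4) = 0.3635
⟨phi⟩ = 0.47 × (0.8711 − 0.3635) / (0.23 × 3.8) = 0.47 × 0.5808 = 0.2730

27.3%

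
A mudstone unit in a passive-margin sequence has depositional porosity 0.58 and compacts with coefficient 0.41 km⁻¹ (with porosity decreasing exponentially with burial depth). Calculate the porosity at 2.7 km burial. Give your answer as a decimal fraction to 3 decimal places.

0.192

phi = phi₀·exp(−c·d) = 0.58 × exp(−0.41 × 2.7) = 0.58 × exp(−1.107)
  = 0.58 × 0.3305 = 0.1917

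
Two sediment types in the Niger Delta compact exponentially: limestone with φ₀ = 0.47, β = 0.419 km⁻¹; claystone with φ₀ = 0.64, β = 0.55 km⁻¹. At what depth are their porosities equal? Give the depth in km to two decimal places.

Set φ₀ₐ e^(−βₐz) = φ₀ᵦ e^(−βᵦz) ⇒ ln(φ₀ₐ/φ₀ᵦ) = (βₐ − βᵦ)·z
z = ln(0.47/0.64) / (0.419 − 0.55) = -0.3087 / -0.131 = 2.357 km

2.36 km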